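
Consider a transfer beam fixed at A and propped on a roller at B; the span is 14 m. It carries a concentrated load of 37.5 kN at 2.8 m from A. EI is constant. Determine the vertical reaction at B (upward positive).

Choose R_B as the redundant. The primary structure is the cantilever fixed at A.
Primary-structure tip deflection at B by superposition:
  point load 37.5 at a = 2.8: Pa²(3L − a)/(6EI) = 1921/EI
Flexibility coefficient — unit upward force at B: δ_{BB} = L³/(3EI) = 914.7/EI.
Compatibility at B: δ_0 − R_B·δ_{BB} = 0, so R_B = 1921/914.7 = 2.1 kN.

R_B = 2.1 kN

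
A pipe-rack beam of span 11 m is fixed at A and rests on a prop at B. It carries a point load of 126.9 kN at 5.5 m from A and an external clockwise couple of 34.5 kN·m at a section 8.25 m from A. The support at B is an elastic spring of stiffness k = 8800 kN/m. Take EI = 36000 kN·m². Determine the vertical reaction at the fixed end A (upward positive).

R_A = 83.24 kN

Take the reaction at B as the redundant and release it; the primary structure is a cantilever fixed at A.
Deflection at B on the released cantilever, summing each load's contribution:
  point load 126.9 at a = 5.5: Pa²(3L − a)/(6EI) = 17594/EI
  clockwise couple 34.5 at a = 8.25: M₀a(2L − a)/(2EI) = 1957/EI
  δ_0 = 19551/EI
Flexibility coefficient — unit upward force at B: δ_{BB} = L³/(3EI) = 443.7/EI.
With EI = 36000 kN·m²: δ_0 = 0.54308 m and δ_{BB} = 0.012324 m/kN.
Compatibility — the spring shortens by R_B/k under the reaction it provides: δ_0 − R_B·δ_{BB} = R_B/k. With 1/k = 0.000114 m/kN, R_B = δ_0 / (δ_{BB} + 1/k) = 0.54308 / (0.012324 + 0.000114) = 43.66 kN.
Vertical equilibrium: R_A = ΣP − R_B = 126.9 − 43.66 = 83.24 kN.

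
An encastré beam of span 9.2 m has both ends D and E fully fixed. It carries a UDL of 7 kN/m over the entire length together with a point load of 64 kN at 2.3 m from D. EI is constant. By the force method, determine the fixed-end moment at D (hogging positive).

M_D = 132.2 kN·m

Take the two fixed-end moments M_D, M_E as redundants; the released structure is the simple span DE.
On the primary (simply-supported) span, the end slopes from the loading are:
  at D: UDL 7: wL³/(24EI) = 227.1/EI
  at E: UDL 7: wL³/(24EI) = 227.1/EI
  at D: point load 64 at a = 2.3: Pab(L + b)/(6LEI) = 296.2/EI
  at E: point load 64 at a = 2.3: Pab(L + a)/(6LEI) = 211.6/EI
  θ_D0 = 523.4/EI,  θ_E0 = 438.7/EI
Flexibility coefficients: a unit moment at one end gives L/(3EI) there and L/(6EI) at the far end, so f₁₁ = f₂₂ = 3.067/EI and f₁₂ = f₂₁ = 1.533/EI.
Compatibility — zero rotation at each built-in end:
  3.067 M_D + 1.533 M_E = 523.4
  1.533 M_D + 3.067 M_E = 438.7
Solving the pair gives M_D = 132.2 kN·m and M_E = 76.97 kN·m (hogging).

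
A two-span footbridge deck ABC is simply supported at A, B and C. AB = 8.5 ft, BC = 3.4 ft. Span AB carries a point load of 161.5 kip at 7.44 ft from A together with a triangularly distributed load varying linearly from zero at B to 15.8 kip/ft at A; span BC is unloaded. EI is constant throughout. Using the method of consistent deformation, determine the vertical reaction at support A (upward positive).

R_A = 47.5 kip

Take M_B as the redundant. Released structure: two simple spans AB and BC with a hinge at B.
End slopes at the hinge B, treating each span as simply supported:
  span AB: point load 161.5 at a = 7.44: Pab(L + a)/(6LEI) = 398.1/EI
  span AB: triangular load, peak 15.8: 7w₀L³/(360EI) = 188.7/EI
  relative rotation θ_0 = (586.8 + 0)/EI = 586.8/EI
A unit hogging moment at B produces rotation L₁/(3EI) + L₂/(3EI) = 3.967/EI.
Compatibility: M_B·(L₁+L₂)/(3EI) = θ_0, giving M_B = 147.9 kip·ft (hogging).
Span AB, ΣM about A with M_B applied at B: R_B^{AB}·8.5 = 1392 + 147.9, so R_B^{AB} = 181.1 kip and R_A = 228.7 − 181.1 = 47.5 kip.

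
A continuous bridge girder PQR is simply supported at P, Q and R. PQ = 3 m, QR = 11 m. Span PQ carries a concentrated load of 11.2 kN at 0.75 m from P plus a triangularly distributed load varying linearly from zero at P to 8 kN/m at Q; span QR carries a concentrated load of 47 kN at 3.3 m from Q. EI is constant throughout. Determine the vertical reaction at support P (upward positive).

R_P = -12.39 kN

Insert a hinge at Q; M_Q is the redundant, and each span becomes simply supported.
Rotations at Q on the released spans (each span's end-slope, ×1/EI):
  span PQ: point load 11.2 at a = 0.75: Pab(L + a)/(6LEI) = 3.938/EI
  span PQ: triangular load, peak 8: w₀L³/(45EI) = 4.8/EI
  span QR: point load 47 at a = 3.3: Pab(L + b)/(6LEI) = 338.4/EI
  relative rotation θ_0 = (8.738 + 338.4)/EI = 347.1/EI
A unit hogging moment at Q produces rotation L₁/(3EI) + L₂/(3EI) = 4.667/EI.
Slope continuity at Q: θ_0 = M_Q·4.667/EI, so M_Q = 347.1/4.667 = 74.38 kN·m (hogging).
Span PQ, ΣM about P with M_Q applied at Q: R_Q^{PQ}·3 = 32.4 + 74.38, so R_Q^{PQ} = 35.59 kN and R_P = 23.2 − 35.59 = -12.39 kN.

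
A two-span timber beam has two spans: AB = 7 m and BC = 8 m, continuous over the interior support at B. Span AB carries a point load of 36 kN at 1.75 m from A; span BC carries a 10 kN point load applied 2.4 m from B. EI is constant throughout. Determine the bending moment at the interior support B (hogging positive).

M_B = 21.4 kN·m

Release continuity at B by inserting a hinge; the redundant is the internal moment M_B. The primary structure is two simply-supported spans AB and BC.
Rotations at B on the released spans (each span's end-slope, ×1/EI):
  span AB: point load 36 at a = 1.75: Pab(L + a)/(6LEI) = 68.91/EI
  span BC: point load 10 at a = 2.4: Pab(L + b)/(6LEI) = 38.08/EI
  relative rotation θ_0 = (68.91 + 38.08)/EI = 107/EI
A unit hogging moment at B produces rotation L₁/(3EI) + L₂/(3EI) = 5/EI.
Compatibility: M_B·(L₁+L₂)/(3EI) = θ_0, giving M_B = 21.4 kN·m (hogging).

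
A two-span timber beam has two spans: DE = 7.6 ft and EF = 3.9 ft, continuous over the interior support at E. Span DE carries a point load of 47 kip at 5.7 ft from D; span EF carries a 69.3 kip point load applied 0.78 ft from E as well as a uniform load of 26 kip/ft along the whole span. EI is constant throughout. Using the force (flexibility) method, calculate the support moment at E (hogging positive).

Release continuity at E by inserting a hinge; the redundant is the internal moment M_E. The primary structure is two simply-supported spans DE and EF.
Discontinuity in slope at E on the released structure — sum the simple-span end rotations:
  span DE: point load 47 at a = 5.7: Pab(L + a)/(6LEI) = 148.5/EI
  span EF: point load 69.3 at a = 0.78: Pab(L + b)/(6LEI) = 50.59/EI
  span EF: UDL 26: wL³/(24EI) = 64.26/EI
  relative rotation θ_0 = (148.5 + 114.9)/EI = 263.3/EI
A unit hogging moment at E produces rotation L₁/(3EI) + L₂/(3EI) = 3.833/EI.
Slope continuity at E: θ_0 = M_E·3.833/EI, so M_E = 263.3/3.833 = 68.69 kip·ft (hogging).

M_E = 68.69 kip·ft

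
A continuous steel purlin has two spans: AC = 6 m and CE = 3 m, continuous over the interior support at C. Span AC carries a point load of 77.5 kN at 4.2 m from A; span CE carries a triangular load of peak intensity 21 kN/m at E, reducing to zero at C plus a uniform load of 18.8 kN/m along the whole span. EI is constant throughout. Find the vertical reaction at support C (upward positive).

Release continuity at C by inserting a hinge; the redundant is the internal moment M_C. The primary structure is two simply-supported spans AC and CE.
End slopes at the hinge C, treating each span as simply supported:
  span AC: point load 77.5 at a = 4.2: Pab(L + a)/(6LEI) = 166/EI
  span CE: triangular load, peak 21: 7w₀L³/(360EI) = 11.03/EI
  span CE: UDL 18.8: wL³/(24EI) = 21.15/EI
  relative rotation θ_0 = (166 + 32.17)/EI = 198.2/EI
A unit hogging moment at C produces rotation L₁/(3EI) + L₂/(3EI) = 3/EI.
Slope continuity at C: θ_0 = M_C·3/EI, so M_C = 198.2/3 = 66.06 kN·m (hogging).
Span AC, ΣM about A with M_C applied at C: R_C^{AC}·6 = 325.5 + 66.06, so R_C^{AC} = 65.26 kN and R_A = 77.5 − 65.26 = 12.24 kN.
Span CE, ΣM about E: R_C^{CE}·3 = 116.1 + 66.06, so R_C^{CE} = 60.72 kN and R_E = 87.9 − 60.72 = 27.18 kN.
R_C = 65.26 + 60.72 = 126 kN.

R_C = 126 kN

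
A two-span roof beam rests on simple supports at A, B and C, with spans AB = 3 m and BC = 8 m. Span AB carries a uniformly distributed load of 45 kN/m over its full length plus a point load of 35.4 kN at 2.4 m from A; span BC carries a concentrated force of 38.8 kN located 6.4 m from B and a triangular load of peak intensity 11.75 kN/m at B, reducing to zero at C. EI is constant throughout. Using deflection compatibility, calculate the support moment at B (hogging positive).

Take M_B as the redundant. Released structure: two simple spans AB and BC with a hinge at B.
End slopes at the hinge B, treating each span as simply supported:
  span AB: UDL 45: wL³/(24EI) = 50.62/EI
  span AB: point load 35.4 at a = 2.4: Pab(L + a)/(6LEI) = 15.29/EI
  span BC: point load 38.8 at a = 6.4: Pab(L + b)/(6LEI) = 79.46/EI
  span BC: triangular load, peak 11.75: w₀L³/(45EI) = 133.7/EI
  relative rotation θ_0 = (65.92 + 213.2)/EI = 279.1/EI
A unit hogging moment at B produces rotation L₁/(3EI) + L₂/(3EI) = 3.667/EI.
Compatibility: M_B·(L₁+L₂)/(3EI) = θ_0, giving M_B = 76.11 kN·m (hogging).

M_B = 76.11 kN·m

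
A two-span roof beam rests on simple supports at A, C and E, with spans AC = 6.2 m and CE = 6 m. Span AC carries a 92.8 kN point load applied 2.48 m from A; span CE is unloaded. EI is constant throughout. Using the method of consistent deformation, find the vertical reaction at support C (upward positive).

R_C = 53.23 kN

Take M_C as the redundant. Released structure: two simple spans AC and CE with a hinge at C.
Rotations at C on the released spans (each span's end-slope, ×1/EI):
  span AC: point load 92.8 at a = 2.48: Pab(L + a)/(6LEI) = 199.8/EI
  relative rotation θ_0 = (199.8 + 0)/EI = 199.8/EI
A unit hogging moment at C produces rotation L₁/(3EI) + L₂/(3EI) = 4.067/EI.
Compatibility: M_C·(L₁+L₂)/(3EI) = θ_0, giving M_C = 49.12 kN·m (hogging).
Span AC, ΣM about A with M_C applied at C: R_C^{AC}·6.2 = 230.1 + 49.12, so R_C^{AC} = 45.04 kN and R_A = 92.8 − 45.04 = 47.76 kN.
Span CE, ΣM about E: R_C^{CE}·6 = 0 + 49.12, so R_C^{CE} = 8.187 kN and R_E = 0 − 8.187 = -8.187 kN.
R_C = 45.04 + 8.187 = 53.23 kN.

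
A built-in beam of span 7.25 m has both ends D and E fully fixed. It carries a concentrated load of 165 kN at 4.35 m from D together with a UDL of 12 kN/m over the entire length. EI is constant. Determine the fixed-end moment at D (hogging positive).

Release both end moments; the primary structure is a simply-supported span DE with redundants M_D and M_E.
End rotations of the released simple span under the applied load (×1/EI):
  at D: point load 165 at a = 4.35: Pab(L + b)/(6LEI) = 485.7/EI
  at E: point load 165 at a = 4.35: Pab(L + a)/(6LEI) = 555.1/EI
  at D: UDL 12: wL³/(24EI) = 190.5/EI
  at E: UDL 12: wL³/(24EI) = 190.5/EI
  θ_D0 = 676.2/EI,  θ_E0 = 745.6/EI
Flexibility coefficients: a unit moment at one end gives L/(3EI) there and L/(6EI) at the far end, so f₁₁ = f₂₂ = 2.417/EI and f₁₂ = f₂₁ = 1.208/EI.
Compatibility — zero rotation at each built-in end:
  2.417 M_D + 1.208 M_E = 676.2
  1.208 M_D + 2.417 M_E = 745.6
Solving the pair gives M_D = 167.4 kN·m and M_E = 224.8 kN·m (hogging).

M_D = 167.4 kN·m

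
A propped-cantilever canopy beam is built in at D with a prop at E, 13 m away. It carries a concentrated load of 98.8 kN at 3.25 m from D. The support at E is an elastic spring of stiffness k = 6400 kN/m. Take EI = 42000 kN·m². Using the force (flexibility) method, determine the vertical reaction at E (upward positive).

Choose R_E as the redundant. The primary structure is the cantilever fixed at D.
Primary-structure tip deflection at E by superposition:
  point load 98.8 at a = 3.25: Pa²(3L − a)/(6EI) = 6218/EI
Flexibility coefficient — unit upward force at E: δ_{EE} = L³/(3EI) = 732.3/EI.
With EI = 42000 kN·m²: δ_0 = 0.14805 m and δ_{EE} = 0.017437 m/kN.
Compatibility — the spring shortens by R_E/k under the reaction it provides: δ_0 − R_E·δ_{EE} = R_E/k. With 1/k = 0.000156 m/kN, R_E = δ_0 / (δ_{EE} + 1/k) = 0.14805 / (0.017437 + 0.000156) = 8.415 kN.

R_E = 8.415 kN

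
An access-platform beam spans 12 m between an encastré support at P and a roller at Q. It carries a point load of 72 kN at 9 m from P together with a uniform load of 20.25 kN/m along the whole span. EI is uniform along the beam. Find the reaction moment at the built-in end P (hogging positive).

Remove the prop at Q; the released (primary) structure is a cantilever built in at P.
Primary-structure tip deflection at Q by superposition:
  point load 72 at a = 9: Pa²(3L − a)/(6EI) = 26244/EI
  UDL 20.25: wL⁴/(8EI) = 52488/EI
  δ_0 = 78732/EI
Flexibility coefficient — unit upward force at Q: δ_{QQ} = L³/(3EI) = 576/EI.
Compatibility at Q: δ_0 − R_Q·δ_{QQ} = 0, so R_Q = 78732/576 = 136.7 kN.
Moment equilibrium about P: M_P = Σ(load moments about P) − R_Q·L = 2106 − 136.7×12 = 465.8 kN·m.

M_P = 465.8 kN·m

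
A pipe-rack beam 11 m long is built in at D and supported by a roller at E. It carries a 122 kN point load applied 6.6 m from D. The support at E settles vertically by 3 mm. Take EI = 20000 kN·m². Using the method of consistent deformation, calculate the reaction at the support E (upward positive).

Choose R_E as the redundant. The primary structure is the cantilever fixed at D.
Primary-structure tip deflection at E by superposition:
  point load 122 at a = 6.6: Pa²(3L − a)/(6EI) = 23383/EI
Tip deflection under a unit load at E: L³/(3EI) = 443.7/EI.
With EI = 20000 kN·m²: δ_0 = 1.1692 m and δ_{EE} = 0.022183 m/kN.
Compatibility — the beam at E must follow the support down by 0.003 m: δ_0 − R_E·δ_{EE} = 0.003, so R_E = (1.1692 − 0.003)/0.022183 = 52.57 kN.

R_E = 52.57 kN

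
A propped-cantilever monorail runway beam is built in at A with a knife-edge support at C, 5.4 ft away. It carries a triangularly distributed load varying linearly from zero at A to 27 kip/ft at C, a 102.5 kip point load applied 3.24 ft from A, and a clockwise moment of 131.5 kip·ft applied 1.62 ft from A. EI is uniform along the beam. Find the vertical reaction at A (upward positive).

Remove the prop at C; the released (primary) structure is a cantilever built in at A.
Free-end deflection of the primary structure under the applied loading (downward +):
  triangular load, peak 27 at the free end: 11w₀L⁴/(120EI) = 2105/EI
  point load 102.5 at a = 3.24: Pa²(3L − a)/(6EI) = 2324/EI
  clockwise couple 131.5 at a = 1.62: M₀a(2L − a)/(2EI) = 977.8/EI
  δ_0 = 5406/EI
Flexibility coefficient — unit upward force at C: δ_{CC} = L³/(3EI) = 52.49/EI.
Compatibility at C: δ_0 − R_C·δ_{CC} = 0, so R_C = 5406/52.49 = 103 kip.
Vertical equilibrium: R_A = ΣP − R_C = 175.4 − 103 = 72.4 kip.

R_A = 72.4 kip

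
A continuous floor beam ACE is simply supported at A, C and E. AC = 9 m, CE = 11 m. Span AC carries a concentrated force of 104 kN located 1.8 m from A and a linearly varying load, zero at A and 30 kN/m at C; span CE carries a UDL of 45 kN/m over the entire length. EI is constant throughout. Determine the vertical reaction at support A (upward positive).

Insert a hinge at C; M_C is the redundant, and each span becomes simply supported.
Rotations at C on the released spans (each span's end-slope, ×1/EI):
  span AC: point load 104 at a = 1.8: Pab(L + a)/(6LEI) = 269.6/EI
  span AC: triangular load, peak 30: w₀L³/(45EI) = 486/EI
  span CE: UDL 45: wL³/(24EI) = 2496/EI
  relative rotation θ_0 = (755.6 + 2496)/EI = 3251/EI
A unit hogging moment at C produces rotation L₁/(3EI) + L₂/(3EI) = 6.667/EI.
Slope continuity at C: θ_0 = M_C·6.667/EI, so M_C = 3251/6.667 = 487.7 kN·m (hogging).
Span AC, ΣM about A with M_C applied at C: R_C^{AC}·9 = 997.2 + 487.7, so R_C^{AC} = 165 kN and R_A = 239 − 165 = 74.01 kN.

R_A = 74.01 kN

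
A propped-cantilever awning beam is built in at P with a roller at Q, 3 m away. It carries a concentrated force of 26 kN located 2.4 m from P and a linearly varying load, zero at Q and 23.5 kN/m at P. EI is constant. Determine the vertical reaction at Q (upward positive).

Take the reaction at Q as the redundant and release it; the primary structure is a cantilever fixed at P.
Downward deflection at the released point Q due to the loads:
  point load 26 at a = 2.4: Pa²(3L − a)/(6EI) = 164.7/EI
  triangular load, peak 23.5 at the fixed end: w₀L⁴/(30EI) = 63.45/EI
  δ_0 = 228.2/EI
Flexibility coefficient — unit upward force at Q: δ_{QQ} = L³/(3EI) = 9/EI.
The prop prevents deflection at Q: R_Q = δ_0/δ_{QQ} = 228.2/9 = 25.35 kN.

R_Q = 25.35 kN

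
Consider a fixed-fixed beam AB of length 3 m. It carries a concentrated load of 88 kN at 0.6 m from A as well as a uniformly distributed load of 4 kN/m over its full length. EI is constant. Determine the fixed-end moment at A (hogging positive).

Release both end moments; the primary structure is a simply-supported span AB with redundants M_A and M_B.
On the primary (simply-supported) span, the end slopes from the loading are:
  at A: point load 88 at a = 0.6: Pab(L + b)/(6LEI) = 38.02/EI
  at B: point load 88 at a = 0.6: Pab(L + a)/(6LEI) = 25.34/EI
  at A: UDL 4: wL³/(24EI) = 4.5/EI
  at B: UDL 4: wL³/(24EI) = 4.5/EI
  θ_A0 = 42.52/EI,  θ_B0 = 29.84/EI
Flexibility coefficients: a unit moment at one end gives L/(3EI) there and L/(6EI) at the far end, so f₁₁ = f₂₂ = 1/EI and f₁₂ = f₂₁ = 0.5/EI.
Compatibility — zero rotation at each built-in end:
  1 M_A + 0.5 M_B = 42.52
  0.5 M_A + 1 M_B = 29.84
Solving the pair gives M_A = 36.79 kN·m and M_B = 11.45 kN·m (hogging).

M_A = 36.79 kN·m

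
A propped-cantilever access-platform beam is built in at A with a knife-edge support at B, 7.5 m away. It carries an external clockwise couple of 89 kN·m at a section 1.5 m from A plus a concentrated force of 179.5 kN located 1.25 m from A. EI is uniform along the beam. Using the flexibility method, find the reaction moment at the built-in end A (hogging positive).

Choose R_B as the redundant. The primary structure is the cantilever fixed at A.
Deflection at B on the released cantilever, summing each load's contribution:
  clockwise couple 89 at a = 1.5: M₀a(2L − a)/(2EI) = 901.1/EI
  point load 179.5 at a = 1.25: Pa²(3L − a)/(6EI) = 993.3/EI
  δ_0 = 1894/EI
Tip deflection under a unit load at B: L³/(3EI) = 140.6/EI.
The prop prevents deflection at B: R_B = δ_0/δ_{BB} = 1894/140.6 = 13.47 kN.
Moment equilibrium about A: M_A = Σ(load moments about A) − R_B·L = 313.4 − 13.47×7.5 = 212.3 kN·m.

M_A = 212.3 kN·m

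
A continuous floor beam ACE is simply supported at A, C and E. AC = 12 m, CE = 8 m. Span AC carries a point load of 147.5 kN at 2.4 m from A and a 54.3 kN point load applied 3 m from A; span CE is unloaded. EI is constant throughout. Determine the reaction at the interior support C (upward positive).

R_C = 73.86 kN

Release continuity at C by inserting a hinge; the redundant is the internal moment M_C. The primary structure is two simply-supported spans AC and CE.
Discontinuity in slope at C on the released structure — sum the simple-span end rotations:
  span AC: point load 147.5 at a = 2.4: Pab(L + a)/(6LEI) = 679.7/EI
  span AC: point load 54.3 at a = 3: Pab(L + a)/(6LEI) = 305.4/EI
  relative rotation θ_0 = (985.1 + 0)/EI = 985.1/EI
A unit hogging moment at C produces rotation L₁/(3EI) + L₂/(3EI) = 6.667/EI.
Compatibility: M_C·(L₁+L₂)/(3EI) = θ_0, giving M_C = 147.8 kN·m (hogging).
Span AC, ΣM about A with M_C applied at C: R_C^{AC}·12 = 516.9 + 147.8, so R_C^{AC} = 55.39 kN and R_A = 201.8 − 55.39 = 146.4 kN.
Span CE, ΣM about E: R_C^{CE}·8 = 0 + 147.8, so R_C^{CE} = 18.47 kN and R_E = 0 − 18.47 = -18.47 kN.
R_C = 55.39 + 18.47 = 73.86 kN.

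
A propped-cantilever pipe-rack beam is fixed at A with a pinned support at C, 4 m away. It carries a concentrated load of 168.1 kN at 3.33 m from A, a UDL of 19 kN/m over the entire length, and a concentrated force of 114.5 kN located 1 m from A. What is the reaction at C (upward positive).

Choose R_C as the redundant. The primary structure is the cantilever fixed at A.
Deflection at C on the released cantilever, summing each load's contribution:
  point load 168.1 at a = 3.33: Pa²(3L − a)/(6EI) = 2694/EI
  UDL 19: wL⁴/(8EI) = 608/EI
  point load 114.5 at a = 1: Pa²(3L − a)/(6EI) = 209.9/EI
  δ_0 = 3511/EI
Flexibility coefficient — unit upward force at C: δ_{CC} = L³/(3EI) = 21.33/EI.
The prop prevents deflection at C: R_C = δ_0/δ_{CC} = 3511/21.33 = 164.6 kN.

R_C = 164.6 kN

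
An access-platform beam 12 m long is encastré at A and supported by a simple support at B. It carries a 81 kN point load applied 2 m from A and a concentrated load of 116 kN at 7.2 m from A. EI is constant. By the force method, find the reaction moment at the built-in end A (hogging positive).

M_A = 357.6 kN·m

Choose R_B as the redundant. The primary structure is the cantilever fixed at A.
Primary-structure tip deflection at B by superposition:
  point load 81 at a = 2: Pa²(3L − a)/(6EI) = 1836/EI
  point load 116 at a = 7.2: Pa²(3L − a)/(6EI) = 28865/EI
  δ_0 = 30701/EI
Tip deflection under a unit load at B: L³/(3EI) = 576/EI.
Compatibility at B: δ_0 − R_B·δ_{BB} = 0, so R_B = 30701/576 = 53.3 kN.
Moment equilibrium about A: M_A = Σ(load moments about A) − R_B·L = 997.2 − 53.3×12 = 357.6 kN·m.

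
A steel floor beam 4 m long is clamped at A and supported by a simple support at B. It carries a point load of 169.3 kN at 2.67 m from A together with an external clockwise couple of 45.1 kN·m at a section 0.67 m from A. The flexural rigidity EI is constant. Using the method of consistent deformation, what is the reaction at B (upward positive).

Take the reaction at B as the redundant and release it; the primary structure is a cantilever fixed at A.
Primary-structure tip deflection at B by superposition:
  point load 169.3 at a = 2.67: Pa²(3L − a)/(6EI) = 1877/EI
  clockwise couple 45.1 at a = 0.67: M₀a(2L − a)/(2EI) = 110.7/EI
  δ_0 = 1988/EI
Tip deflection under a unit load at B: L³/(3EI) = 21.33/EI.
The prop prevents deflection at B: R_B = δ_0/δ_{BB} = 1988/21.33 = 93.16 kN.

R_B = 93.16 kN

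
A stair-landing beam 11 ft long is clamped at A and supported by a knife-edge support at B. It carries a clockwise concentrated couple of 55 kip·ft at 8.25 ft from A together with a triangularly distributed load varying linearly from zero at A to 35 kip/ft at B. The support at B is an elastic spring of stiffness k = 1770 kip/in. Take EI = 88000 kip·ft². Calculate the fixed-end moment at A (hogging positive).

Release the roller at B. Primary structure: cantilever fixed at A.
Primary-structure tip deflection at B by superposition:
  clockwise couple 55 at a = 8.25: M₀a(2L − a)/(2EI) = 3120/EI
  triangular load, peak 35 at the free end: 11w₀L⁴/(120EI) = 46973/EI
  δ_0 = 50093/EI
Flexibility coefficient — unit upward force at B: δ_{BB} = L³/(3EI) = 443.7/EI.
With EI = 88000 kip·ft²: δ_0 = 0.56924 ft and δ_{BB} = 0.005042 ft/kip.
Compatibility — the spring shortens by R_B/k under the reaction it provides: δ_0 − R_B·δ_{BB} = R_B/k. With 1/k = 1/(1770×12) ft/kip = 0.000047 ft/kip, R_B = δ_0 / (δ_{BB} + 1/k) = 0.56924 / (0.005042 + 0.000047) = 111.9 kip.
Moment equilibrium about A: M_A = Σ(load moments about A) − R_B·L = 1467 − 111.9×11 = 236.2 kip·ft.

M_A = 236.2 kip·ft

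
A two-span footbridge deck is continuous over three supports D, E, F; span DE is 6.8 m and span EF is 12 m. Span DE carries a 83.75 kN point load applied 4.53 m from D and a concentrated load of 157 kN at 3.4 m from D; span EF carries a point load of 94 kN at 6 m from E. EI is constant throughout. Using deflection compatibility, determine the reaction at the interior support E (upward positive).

R_E = 237.9 kN

Take M_E as the redundant. Released structure: two simple spans DE and EF with a hinge at E.
Discontinuity in slope at E on the released structure — sum the simple-span end rotations:
  span DE: point load 83.75 at a = 4.53: Pab(L + a)/(6LEI) = 239.2/EI
  span DE: point load 157 at a = 3.4: Pab(L + a)/(6LEI) = 453.7/EI
  span EF: point load 94 at a = 6: Pab(L + b)/(6LEI) = 846/EI
  relative rotation θ_0 = (692.9 + 846)/EI = 1539/EI
A unit hogging moment at E produces rotation L₁/(3EI) + L₂/(3EI) = 6.267/EI.
Compatibility: M_E·(L₁+L₂)/(3EI) = θ_0, giving M_E = 245.6 kN·m (hogging).
Span DE, ΣM about D with M_E applied at E: R_E^{DE}·6.8 = 913.2 + 245.6, so R_E^{DE} = 170.4 kN and R_D = 240.8 − 170.4 = 70.34 kN.
Span EF, ΣM about F: R_E^{EF}·12 = 564 + 245.6, so R_E^{EF} = 67.46 kN and R_F = 94 − 67.46 = 26.54 kN.
R_E = 170.4 + 67.46 = 237.9 kN.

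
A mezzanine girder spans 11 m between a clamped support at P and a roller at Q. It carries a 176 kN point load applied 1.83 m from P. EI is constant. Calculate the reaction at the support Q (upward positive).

Remove the prop at Q; the released (primary) structure is a cantilever built in at P.
Primary-structure tip deflection at Q by superposition:
  point load 176 at a = 1.83: Pa²(3L − a)/(6EI) = 3062/EI
Tip deflection under a unit load at Q: L³/(3EI) = 443.7/EI.
Compatibility at Q: δ_0 − R_Q·δ_{QQ} = 0, so R_Q = 3062/443.7 = 6.902 kN.

R_Q = 6.902 kN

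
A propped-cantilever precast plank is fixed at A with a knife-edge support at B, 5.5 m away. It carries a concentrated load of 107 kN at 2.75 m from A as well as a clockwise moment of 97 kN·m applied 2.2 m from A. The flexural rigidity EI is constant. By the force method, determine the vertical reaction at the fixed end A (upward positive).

Choose R_B as the redundant. The primary structure is the cantilever fixed at A.
Primary-structure tip deflection at B by superposition:
  point load 107 at a = 2.75: Pa²(3L − a)/(6EI) = 1854/EI
  clockwise couple 97 at a = 2.2: M₀a(2L − a)/(2EI) = 939/EI
  δ_0 = 2793/EI
Flexibility coefficient — unit upward force at B: δ_{BB} = L³/(3EI) = 55.46/EI.
The prop prevents deflection at B: R_B = δ_0/δ_{BB} = 2793/55.46 = 50.37 kN.
Vertical equilibrium: R_A = ΣP − R_B = 107 − 50.37 = 56.63 kN.

R_A = 56.63 kN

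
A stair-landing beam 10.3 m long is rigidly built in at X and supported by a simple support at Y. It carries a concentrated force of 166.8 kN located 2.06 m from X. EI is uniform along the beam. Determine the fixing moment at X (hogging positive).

M_X = 247.4 kN·m

Release the roller at Y. Primary structure: cantilever fixed at X.
Downward deflection at the released point Y due to the loads:
  point load 166.8 at a = 2.06: Pa²(3L − a)/(6EI) = 3402/EI
Tip deflection under a unit load at Y: L³/(3EI) = 364.2/EI.
Compatibility at Y: δ_0 − R_Y·δ_{YY} = 0, so R_Y = 3402/364.2 = 9.341 kN.
Moment equilibrium about X: M_X = Σ(load moments about X) − R_Y·L = 343.6 − 9.341×10.3 = 247.4 kN·m.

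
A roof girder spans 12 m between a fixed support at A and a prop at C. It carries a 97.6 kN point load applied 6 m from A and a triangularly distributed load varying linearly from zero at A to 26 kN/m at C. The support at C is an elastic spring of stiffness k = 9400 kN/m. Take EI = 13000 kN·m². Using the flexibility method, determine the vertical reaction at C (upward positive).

R_C = 116 kN

Remove the prop at C; the released (primary) structure is a cantilever built in at A.
Downward deflection at the released point C due to the loads:
  point load 97.6 at a = 6: Pa²(3L − a)/(6EI) = 17568/EI
  triangular load, peak 26 at the free end: 11w₀L⁴/(120EI) = 49421/EI
  δ_0 = 66989/EI
Flexibility coefficient — unit upward force at C: δ_{CC} = L³/(3EI) = 576/EI.
With EI = 13000 kN·m²: δ_0 = 5.153 m and δ_{CC} = 0.044308 m/kN.
Compatibility — the spring shortens by R_C/k under the reaction it provides: δ_0 − R_C·δ_{CC} = R_C/k. With 1/k = 0.000106 m/kN, R_C = δ_0 / (δ_{CC} + 1/k) = 5.153 / (0.044308 + 0.000106) = 116 kN.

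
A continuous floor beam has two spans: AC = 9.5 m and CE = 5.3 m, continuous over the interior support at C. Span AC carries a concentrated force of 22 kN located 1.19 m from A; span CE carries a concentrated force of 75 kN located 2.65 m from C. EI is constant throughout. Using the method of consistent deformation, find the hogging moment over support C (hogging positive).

Release continuity at C by inserting a hinge; the redundant is the internal moment M_C. The primary structure is two simply-supported spans AC and CE.
End slopes at the hinge C, treating each span as simply supported:
  span AC: point load 22 at a = 1.19: Pab(L + a)/(6LEI) = 40.8/EI
  span CE: point load 75 at a = 2.65: Pab(L + b)/(6LEI) = 131.7/EI
  relative rotation θ_0 = (40.8 + 131.7)/EI = 172.5/EI
A unit hogging moment at C produces rotation L₁/(3EI) + L₂/(3EI) = 4.933/EI.
Slope continuity at C: θ_0 = M_C·4.933/EI, so M_C = 172.5/4.933 = 34.96 kN·m (hogging).

M_C = 34.96 kN·m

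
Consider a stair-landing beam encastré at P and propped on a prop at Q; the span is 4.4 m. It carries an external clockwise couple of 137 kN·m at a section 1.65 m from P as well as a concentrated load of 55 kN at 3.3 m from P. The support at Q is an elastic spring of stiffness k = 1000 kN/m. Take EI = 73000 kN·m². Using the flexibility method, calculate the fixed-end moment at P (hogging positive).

M_P = 240.5 kN·m

Remove the prop at Q; the released (primary) structure is a cantilever built in at P.
Primary-structure tip deflection at Q by superposition:
  clockwise couple 137 at a = 1.65: M₀a(2L − a)/(2EI) = 808.1/EI
  point load 55 at a = 3.3: Pa²(3L − a)/(6EI) = 988.3/EI
  δ_0 = 1796/EI
Tip deflection under a unit load at Q: L³/(3EI) = 28.39/EI.
With EI = 73000 kN·m²: δ_0 = 0.024608 m and δ_{QQ} = 0.000389 m/kN.
Compatibility — the spring shortens by R_Q/k under the reaction it provides: δ_0 − R_Q·δ_{QQ} = R_Q/k. With 1/k = 0.001 m/kN, R_Q = δ_0 / (δ_{QQ} + 1/k) = 0.024608 / (0.000389 + 0.001) = 17.72 kN.
Moment equilibrium about P: M_P = Σ(load moments about P) − R_Q·L = 318.5 − 17.72×4.4 = 240.5 kN·m.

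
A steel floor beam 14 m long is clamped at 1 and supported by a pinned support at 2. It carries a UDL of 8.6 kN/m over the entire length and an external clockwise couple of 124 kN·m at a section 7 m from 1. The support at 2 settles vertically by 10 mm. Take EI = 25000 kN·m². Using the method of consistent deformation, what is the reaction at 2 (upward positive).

R_2 = 54.84 kN

Release the roller at 2. Primary structure: cantilever fixed at 1.
Downward deflection at the released point 2 due to the loads:
  UDL 8.6: wL⁴/(8EI) = 41297/EI
  clockwise couple 124 at a = 7: M₀a(2L − a)/(2EI) = 9114/EI
  δ_0 = 50411/EI
Tip deflection under a unit load at 2: L³/(3EI) = 914.7/EI.
With EI = 25000 kN·m²: δ_0 = 2.0164 m and δ_{22} = 0.036587 m/kN.
Compatibility — the beam at 2 must follow the support down by 0.01 m: δ_0 − R_2·δ_{22} = 0.01, so R_2 = (2.0164 − 0.01)/0.036587 = 54.84 kN.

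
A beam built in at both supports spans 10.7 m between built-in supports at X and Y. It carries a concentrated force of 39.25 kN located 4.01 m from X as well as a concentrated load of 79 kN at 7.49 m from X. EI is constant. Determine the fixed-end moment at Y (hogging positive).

M_Y = 161.1 kN·m

Take the two fixed-end moments M_X, M_Y as redundants; the released structure is the simple span XY.
End rotations of the released simple span under the applied load (×1/EI):
  at X: point load 39.25 at a = 4.01: Pab(L + b)/(6LEI) = 285.2/EI
  at Y: point load 39.25 at a = 4.01: Pab(L + a)/(6LEI) = 241.3/EI
  at X: point load 79 at a = 7.49: Pab(L + b)/(6LEI) = 411.5/EI
  at Y: point load 79 at a = 7.49: Pab(L + a)/(6LEI) = 538.2/EI
  θ_X0 = 696.8/EI,  θ_Y0 = 779.4/EI
Flexibility coefficients: a unit moment at one end gives L/(3EI) there and L/(6EI) at the far end, so f₁₁ = f₂₂ = 3.567/EI and f₁₂ = f₂₁ = 1.783/EI.
Compatibility — zero rotation at each built-in end:
  3.567 M_X + 1.783 M_Y = 696.8
  1.783 M_X + 3.567 M_Y = 779.4
Solving the pair gives M_X = 114.8 kN·m and M_Y = 161.1 kN·m (hogging).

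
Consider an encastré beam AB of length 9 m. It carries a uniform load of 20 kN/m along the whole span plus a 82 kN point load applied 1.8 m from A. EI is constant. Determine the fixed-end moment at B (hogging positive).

M_B = 158.6 kN·m

Take the two fixed-end moments M_A, M_B as redundants; the released structure is the simple span AB.
End rotations of the released simple span under the applied load (×1/EI):
  at A: UDL 20: wL³/(24EI) = 607.5/EI
  at B: UDL 20: wL³/(24EI) = 607.5/EI
  at A: point load 82 at a = 1.8: Pab(L + b)/(6LEI) = 318.8/EI
  at B: point load 82 at a = 1.8: Pab(L + a)/(6LEI) = 212.5/EI
  θ_A0 = 926.3/EI,  θ_B0 = 820/EI
Flexibility coefficients: a unit moment at one end gives L/(3EI) there and L/(6EI) at the far end, so f₁₁ = f₂₂ = 3/EI and f₁₂ = f₂₁ = 1.5/EI.
Compatibility — zero rotation at each built-in end:
  3 M_A + 1.5 M_B = 926.3
  1.5 M_A + 3 M_B = 820
Solving the pair gives M_A = 229.5 kN·m and M_B = 158.6 kN·m (hogging).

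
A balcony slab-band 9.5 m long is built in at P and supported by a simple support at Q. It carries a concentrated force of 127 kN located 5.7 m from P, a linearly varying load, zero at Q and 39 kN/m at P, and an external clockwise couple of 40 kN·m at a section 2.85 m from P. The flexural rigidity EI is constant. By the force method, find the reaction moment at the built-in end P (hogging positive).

M_P = 446.7 kN·m

Remove the prop at Q; the released (primary) structure is a cantilever built in at P.
Deflection at Q on the released cantilever, summing each load's contribution:
  point load 127 at a = 5.7: Pa²(3L − a)/(6EI) = 15680/EI
  triangular load, peak 39 at the fixed end: w₀L⁴/(30EI) = 10589/EI
  clockwise couple 40 at a = 2.85: M₀a(2L − a)/(2EI) = 920.5/EI
  δ_0 = 27189/EI
Flexibility coefficient — unit upward force at Q: δ_{QQ} = L³/(3EI) = 285.8/EI.
The prop prevents deflection at Q: R_Q = δ_0/δ_{QQ} = 27189/285.8 = 95.14 kN.
Moment equilibrium about P: M_P = Σ(load moments about P) − R_Q·L = 1351 − 95.14×9.5 = 446.7 kN·m.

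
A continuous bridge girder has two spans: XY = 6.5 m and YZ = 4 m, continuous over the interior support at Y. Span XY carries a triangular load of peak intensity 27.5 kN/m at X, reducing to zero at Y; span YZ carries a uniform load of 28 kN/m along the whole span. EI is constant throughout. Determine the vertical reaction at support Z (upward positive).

R_Z = 40.18 kN

Insert a hinge at Y; M_Y is the redundant, and each span becomes simply supported.
Discontinuity in slope at Y on the released structure — sum the simple-span end rotations:
  span XY: triangular load, peak 27.5: 7w₀L³/(360EI) = 146.8/EI
  span YZ: UDL 28: wL³/(24EI) = 74.67/EI
  relative rotation θ_0 = (146.8 + 74.67)/EI = 221.5/EI
A unit hogging moment at Y produces rotation L₁/(3EI) + L₂/(3EI) = 3.5/EI.
Compatibility: M_Y·(L₁+L₂)/(3EI) = θ_0, giving M_Y = 63.29 kN·m (hogging).
Span YZ, ΣM about Z: R_Y^{YZ}·4 = 224 + 63.29, so R_Y^{YZ} = 71.82 kN and R_Z = 112 − 71.82 = 40.18 kN.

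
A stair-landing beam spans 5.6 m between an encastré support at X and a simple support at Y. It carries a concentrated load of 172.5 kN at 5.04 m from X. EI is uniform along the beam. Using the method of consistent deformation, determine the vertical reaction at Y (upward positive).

R_Y = 146.7 kN

Choose R_Y as the redundant. The primary structure is the cantilever fixed at X.
Deflection at Y on the released cantilever, summing each load's contribution:
  point load 172.5 at a = 5.04: Pa²(3L − a)/(6EI) = 8588/EI
Tip deflection under a unit load at Y: L³/(3EI) = 58.54/EI.
The prop prevents deflection at Y: R_Y = δ_0/δ_{YY} = 8588/58.54 = 146.7 kN.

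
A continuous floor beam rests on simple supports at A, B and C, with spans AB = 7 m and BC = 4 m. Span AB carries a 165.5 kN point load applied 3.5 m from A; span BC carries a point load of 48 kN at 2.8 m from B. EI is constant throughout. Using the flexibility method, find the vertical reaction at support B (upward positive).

R_B = 155.2 kN

Insert a hinge at B; M_B is the redundant, and each span becomes simply supported.
End slopes at the hinge B, treating each span as simply supported:
  span AB: point load 165.5 at a = 3.5: Pab(L + a)/(6LEI) = 506.8/EI
  span BC: point load 48 at a = 2.8: Pab(L + b)/(6LEI) = 34.94/EI
  relative rotation θ_0 = (506.8 + 34.94)/EI = 541.8/EI
A unit hogging moment at B produces rotation L₁/(3EI) + L₂/(3EI) = 3.667/EI.
Compatibility: M_B·(L₁+L₂)/(3EI) = θ_0, giving M_B = 147.8 kN·m (hogging).
Span AB, ΣM about A with M_B applied at B: R_B^{AB}·7 = 579.2 + 147.8, so R_B^{AB} = 103.9 kN and R_A = 165.5 − 103.9 = 61.64 kN.
Span BC, ΣM about C: R_B^{BC}·4 = 57.6 + 147.8, so R_B^{BC} = 51.34 kN and R_C = 48 − 51.34 = -3.34 kN.
R_B = 103.9 + 51.34 = 155.2 kN.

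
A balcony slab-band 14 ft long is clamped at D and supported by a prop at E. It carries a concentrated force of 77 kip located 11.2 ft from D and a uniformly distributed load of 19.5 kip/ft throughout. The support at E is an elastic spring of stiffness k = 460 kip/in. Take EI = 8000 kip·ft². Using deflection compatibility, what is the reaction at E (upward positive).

R_E = 156.3 kip

Choose R_E as the redundant. The primary structure is the cantilever fixed at D.
Deflection at E on the released cantilever, summing each load's contribution:
  point load 77 at a = 11.2: Pa²(3L − a)/(6EI) = 49582/EI
  UDL 19.5: wL⁴/(8EI) = 93639/EI
  δ_0 = 143221/EI
Flexibility coefficient — unit upward force at E: δ_{EE} = L³/(3EI) = 914.7/EI.
With EI = 8000 kip·ft²: δ_0 = 17.903 ft and δ_{EE} = 0.11433 ft/kip.
Compatibility — the spring shortens by R_E/k under the reaction it provides: δ_0 − R_E·δ_{EE} = R_E/k. With 1/k = 1/(460×12) ft/kip = 0.000181 ft/kip, R_E = δ_0 / (δ_{EE} + 1/k) = 17.903 / (0.11433 + 0.000181) = 156.3 kip.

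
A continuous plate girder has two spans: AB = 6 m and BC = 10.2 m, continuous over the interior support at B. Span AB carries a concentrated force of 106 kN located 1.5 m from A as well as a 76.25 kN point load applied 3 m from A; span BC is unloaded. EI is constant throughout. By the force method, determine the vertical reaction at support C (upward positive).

Release continuity at B by inserting a hinge; the redundant is the internal moment M_B. The primary structure is two simply-supported spans AB and BC.
Rotations at B on the released spans (each span's end-slope, ×1/EI):
  span AB: point load 106 at a = 1.5: Pab(L + a)/(6LEI) = 149.1/EI
  span AB: point load 76.25 at a = 3: Pab(L + a)/(6LEI) = 171.6/EI
  relative rotation θ_0 = (320.6 + 0)/EI = 320.6/EI
A unit hogging moment at B produces rotation L₁/(3EI) + L₂/(3EI) = 5.4/EI.
Compatibility: M_B·(L₁+L₂)/(3EI) = θ_0, giving M_B = 59.38 kN·m (hogging).
Span BC, ΣM about C: R_B^{BC}·10.2 = 0 + 59.38, so R_B^{BC} = 5.821 kN and R_C = 0 − 5.821 = -5.821 kN.

R_C = -5.821 kN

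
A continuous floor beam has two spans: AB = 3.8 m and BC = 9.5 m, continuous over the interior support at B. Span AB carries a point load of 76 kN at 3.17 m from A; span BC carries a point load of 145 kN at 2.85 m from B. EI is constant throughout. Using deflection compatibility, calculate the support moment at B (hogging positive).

Insert a hinge at B; M_B is the redundant, and each span becomes simply supported.
Discontinuity in slope at B on the released structure — sum the simple-span end rotations:
  span AB: point load 76 at a = 3.17: Pab(L + a)/(6LEI) = 46.4/EI
  span BC: point load 145 at a = 2.85: Pab(L + b)/(6LEI) = 778.6/EI
  relative rotation θ_0 = (46.4 + 778.6)/EI = 825/EI
A unit hogging moment at B produces rotation L₁/(3EI) + L₂/(3EI) = 4.433/EI.
Slope continuity at B: θ_0 = M_B·4.433/EI, so M_B = 825/4.433 = 186.1 kN·m (hogging).

M_B = 186.1 kN·m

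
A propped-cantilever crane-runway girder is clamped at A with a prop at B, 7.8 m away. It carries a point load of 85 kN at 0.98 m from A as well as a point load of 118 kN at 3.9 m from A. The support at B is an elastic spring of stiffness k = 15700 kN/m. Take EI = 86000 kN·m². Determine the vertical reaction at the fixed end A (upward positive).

R_A = 165.5 kN

Release the roller at B. Primary structure: cantilever fixed at A.
Free-end deflection of the primary structure under the applied loading (downward +):
  point load 85 at a = 0.98: Pa²(3L − a)/(6EI) = 305/EI
  point load 118 at a = 3.9: Pa²(3L − a)/(6EI) = 5833/EI
  δ_0 = 6138/EI
Flexibility coefficient — unit upward force at B: δ_{BB} = L³/(3EI) = 158.2/EI.
With EI = 86000 kN·m²: δ_0 = 0.071373 m and δ_{BB} = 0.001839 m/kN.
Compatibility — the spring shortens by R_B/k under the reaction it provides: δ_0 − R_B·δ_{BB} = R_B/k. With 1/k = 0.000064 m/kN, R_B = δ_0 / (δ_{BB} + 1/k) = 0.071373 / (0.001839 + 0.000064) = 37.5 kN.
Vertical equilibrium: R_A = ΣP − R_B = 203 − 37.5 = 165.5 kN.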